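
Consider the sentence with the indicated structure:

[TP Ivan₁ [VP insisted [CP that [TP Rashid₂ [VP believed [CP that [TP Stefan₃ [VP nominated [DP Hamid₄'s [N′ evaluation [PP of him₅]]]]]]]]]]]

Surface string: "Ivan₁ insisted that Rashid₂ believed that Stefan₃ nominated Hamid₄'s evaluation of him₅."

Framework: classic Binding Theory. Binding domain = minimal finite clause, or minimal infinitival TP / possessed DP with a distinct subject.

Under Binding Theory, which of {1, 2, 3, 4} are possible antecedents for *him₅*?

{1, 2, 3}

*him* is a pronoun, so Principle B applies: it must be free in its binding domain.
Binding domain of *him₅*: the possessed DP, whose subject is Hamid₄.
*Ivan₁* c-commands the pronoun but from outside its binding domain, and is not c-commanded by it → coindexation permitted.
*Rashid₂* c-commands the pronoun but from outside its binding domain, and is not c-commanded by it → coindexation permitted.
*Stefan₃* c-commands the pronoun but from outside its binding domain, and is not c-commanded by it → coindexation permitted.
*Hamid₄* c-commands the pronoun within its binding domain → coindexation would violate Principle B.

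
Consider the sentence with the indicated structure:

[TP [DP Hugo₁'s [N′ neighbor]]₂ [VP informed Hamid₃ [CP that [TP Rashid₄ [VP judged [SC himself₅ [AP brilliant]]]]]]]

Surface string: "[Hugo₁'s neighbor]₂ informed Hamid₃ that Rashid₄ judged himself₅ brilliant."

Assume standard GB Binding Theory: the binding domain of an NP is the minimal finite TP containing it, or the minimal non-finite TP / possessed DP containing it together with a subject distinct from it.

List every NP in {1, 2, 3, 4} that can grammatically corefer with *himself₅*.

{4}

*himself* is an anaphor, so Principle A applies: it must be bound in its binding domain.
Binding domain of *himself₅*: the embedded TP, whose subject is Rashid₄.
*Hugo₁* does not c-command the anaphor → cannot bind it.
*[Hugo₁'s neighbor]₂* c-commands the anaphor but is outside its binding domain → cannot satisfy Principle A.
*Hamid₃* c-commands the anaphor but is outside its binding domain → cannot satisfy Principle A.
*Rashid₄* c-commands the anaphor within its binding domain → licit binder.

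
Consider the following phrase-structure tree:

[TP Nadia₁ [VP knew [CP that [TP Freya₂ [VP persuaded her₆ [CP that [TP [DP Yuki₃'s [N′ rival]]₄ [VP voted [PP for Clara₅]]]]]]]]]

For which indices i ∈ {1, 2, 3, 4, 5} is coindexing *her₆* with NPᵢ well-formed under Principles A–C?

*her* is a pronoun, so Principle B applies: it must be free in its binding domain.
Binding domain of *her₆*: the embedded TP, whose subject is Freya₂.
*Nadia₁* c-commands the pronoun but from outside its binding domain, and is not c-commanded by it → coindexation permitted.
*Freya₂* c-commands the pronoun within its binding domain → coindexation would violate Principle B.
*Yuki₃*: the pronoun c-commands this R-expression → coindexation would violate Principle C on *Yuki₃*.
*[Yuki₃'s rival]₄*: the pronoun c-commands this R-expression → coindexation would violate Principle C on *[Yuki₃'s rival]₄*.
*Clara₅*: the pronoun c-commands this R-expression → coindexation would violate Principle C on *Clara₅*.

{1}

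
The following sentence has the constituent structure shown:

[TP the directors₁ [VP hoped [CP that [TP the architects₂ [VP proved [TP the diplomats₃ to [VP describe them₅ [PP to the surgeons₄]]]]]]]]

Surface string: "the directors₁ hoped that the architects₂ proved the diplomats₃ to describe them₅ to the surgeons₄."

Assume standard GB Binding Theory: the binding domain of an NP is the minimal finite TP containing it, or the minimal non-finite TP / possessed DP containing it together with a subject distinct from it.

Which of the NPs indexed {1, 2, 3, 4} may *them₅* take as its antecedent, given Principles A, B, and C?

*them* is a pronoun, so Principle B applies: it must be free in its binding domain.
Binding domain of *them₅*: the embedded TP, whose subject is the diplomats₃.
*the directors₁* c-commands the pronoun but from outside its binding domain, and is not c-commanded by it → coindexation permitted.
*the architects₂* c-commands the pronoun but from outside its binding domain, and is not c-commanded by it → coindexation permitted.
*the diplomats₃* c-commands the pronoun within its binding domain → coindexation would violate Principle B.
*the surgeons₄*: the pronoun c-commands this R-expression → coindexation would violate Principle C on *the surgeons₄*.

{1, 2}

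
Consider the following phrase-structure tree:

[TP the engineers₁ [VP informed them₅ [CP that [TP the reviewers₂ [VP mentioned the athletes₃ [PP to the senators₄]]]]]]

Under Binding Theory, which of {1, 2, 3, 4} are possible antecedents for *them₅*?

none

*them* is a pronoun, so Principle B applies: it must be free in its binding domain.
Binding domain of *them₅*: the matrix TP, whose subject is the engineers₁.
*the engineers₁* c-commands the pronoun within its binding domain → coindexation would violate Principle B.
*the reviewers₂*: the pronoun c-commands this R-expression → coindexation would violate Principle C on *the reviewers₂*.
*the athletes₃*: the pronoun c-commands this R-expression → coindexation would violate Principle C on *the athletes₃*.
*the senators₄*: the pronoun c-commands this R-expression → coindexation would violate Principle C on *the senators₄*.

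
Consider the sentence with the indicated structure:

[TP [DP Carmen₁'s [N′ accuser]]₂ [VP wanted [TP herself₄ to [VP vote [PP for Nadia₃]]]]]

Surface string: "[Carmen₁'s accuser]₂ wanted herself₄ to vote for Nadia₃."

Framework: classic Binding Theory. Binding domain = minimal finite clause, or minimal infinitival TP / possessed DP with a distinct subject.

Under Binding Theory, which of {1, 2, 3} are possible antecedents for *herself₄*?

*herself* is an anaphor, so Principle A applies: it must be bound in its binding domain.
Binding domain of *herself₄*: the matrix TP, whose subject is [Carmen₁'s accuser]₂.
*Carmen₁* does not c-command the anaphor → cannot bind it.
*[Carmen₁'s accuser]₂* c-commands the anaphor within its binding domain → licit binder.
*Nadia₃* does not c-command the anaphor → cannot bind it.

{2}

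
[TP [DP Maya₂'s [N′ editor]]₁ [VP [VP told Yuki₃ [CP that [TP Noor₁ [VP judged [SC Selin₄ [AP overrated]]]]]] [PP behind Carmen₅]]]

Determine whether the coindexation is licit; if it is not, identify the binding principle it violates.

Principle C

The two coindexed NPs are *[Maya₂'s editor]₁* and *Noor₁*.
*Noor₁* is an R-expression. Principle C requires it to be free everywhere.
*[Maya₂'s editor]₁* c-commands it and carries the same index.
The R-expression is bound → Principle C violation.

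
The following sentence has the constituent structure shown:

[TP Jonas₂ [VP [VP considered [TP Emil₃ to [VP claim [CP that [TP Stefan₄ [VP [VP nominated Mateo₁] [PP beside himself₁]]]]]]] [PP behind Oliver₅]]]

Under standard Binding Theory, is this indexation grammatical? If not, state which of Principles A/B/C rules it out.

The two coindexed NPs are *Mateo₁* and *himself₁*.
*himself₁* is an anaphor. Principle A requires it to be bound within its binding domain — the embedded TP, whose subject is Stefan₄.
Within that domain it is c-commanded by *Stefan₄*, which does not share its index.
*Mateo₁* does not c-command the anaphor at all.
The anaphor is unbound in its domain → Principle A violation.

Principle A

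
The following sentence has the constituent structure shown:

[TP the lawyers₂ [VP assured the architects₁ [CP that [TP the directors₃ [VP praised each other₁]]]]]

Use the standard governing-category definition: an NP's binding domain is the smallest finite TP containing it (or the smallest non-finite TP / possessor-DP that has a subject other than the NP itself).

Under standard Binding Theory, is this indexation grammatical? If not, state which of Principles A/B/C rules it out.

The two coindexed NPs are *the architects₁* and *each other₁*.
*each other₁* is an anaphor. Principle A requires it to be bound within its binding domain — the embedded TP, whose subject is the directors₃.
Within that domain it is c-commanded by *the directors₃*, which does not share its index.
*the architects₁* does c-command the anaphor, but from outside its binding domain.
The anaphor is unbound in its domain → Principle A violation.

Principle A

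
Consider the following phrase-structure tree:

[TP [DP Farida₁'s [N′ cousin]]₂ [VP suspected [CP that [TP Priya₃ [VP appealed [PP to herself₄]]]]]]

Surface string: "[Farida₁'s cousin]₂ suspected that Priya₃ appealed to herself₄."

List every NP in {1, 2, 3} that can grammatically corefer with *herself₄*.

*herself* is an anaphor, so Principle A applies: it must be bound in its binding domain.
Binding domain of *herself₄*: the embedded TP, whose subject is Priya₃.
*Farida₁* does not c-command the anaphor → cannot bind it.
*[Farida₁'s cousin]₂* c-commands the anaphor but is outside its binding domain → cannot satisfy Principle A.
*Priya₃* c-commands the anaphor within its binding domain → licit binder.

{3}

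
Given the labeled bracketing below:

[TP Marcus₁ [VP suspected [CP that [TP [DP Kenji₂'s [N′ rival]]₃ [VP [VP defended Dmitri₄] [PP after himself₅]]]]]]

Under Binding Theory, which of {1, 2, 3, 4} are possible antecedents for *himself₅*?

{3}

*himself* is an anaphor, so Principle A applies: it must be bound in its binding domain.
Binding domain of *himself₅*: the embedded TP, whose subject is [Kenji₂'s rival]₃.
*Marcus₁* c-commands the anaphor but is outside its binding domain → cannot satisfy Principle A.
*Kenji₂* does not c-command the anaphor → cannot bind it.
*[Kenji₂'s rival]₃* c-commands the anaphor within its binding domain → licit binder.
*Dmitri₄* does not c-command the anaphor → cannot bind it.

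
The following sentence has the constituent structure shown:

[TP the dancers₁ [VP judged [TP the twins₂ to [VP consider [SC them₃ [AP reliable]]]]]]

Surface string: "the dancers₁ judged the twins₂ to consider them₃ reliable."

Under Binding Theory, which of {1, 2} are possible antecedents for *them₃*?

*them* is a pronoun, so Principle B applies: it must be free in its binding domain.
Binding domain of *them₃*: the embedded TP, whose subject is the twins₂.
*the dancers₁* c-commands the pronoun but from outside its binding domain, and is not c-commanded by it → coindexation permitted.
*the twins₂* c-commands the pronoun within its binding domain → coindexation would violate Principle B.

{1}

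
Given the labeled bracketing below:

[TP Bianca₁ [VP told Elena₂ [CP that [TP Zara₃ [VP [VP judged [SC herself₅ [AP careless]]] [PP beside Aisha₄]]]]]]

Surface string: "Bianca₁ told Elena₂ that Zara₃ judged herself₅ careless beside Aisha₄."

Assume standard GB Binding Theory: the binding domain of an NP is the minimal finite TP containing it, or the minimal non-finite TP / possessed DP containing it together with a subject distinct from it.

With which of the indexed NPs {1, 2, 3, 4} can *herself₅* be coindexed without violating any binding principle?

{3}

*herself* is an anaphor, so Principle A applies: it must be bound in its binding domain.
Binding domain of *herself₅*: the embedded TP, whose subject is Zara₃.
*Bianca₁* c-commands the anaphor but is outside its binding domain → cannot satisfy Principle A.
*Elena₂* c-commands the anaphor but is outside its binding domain → cannot satisfy Principle A.
*Zara₃* c-commands the anaphor within its binding domain → licit binder.
*Aisha₄* does not c-command the anaphor → cannot bind it.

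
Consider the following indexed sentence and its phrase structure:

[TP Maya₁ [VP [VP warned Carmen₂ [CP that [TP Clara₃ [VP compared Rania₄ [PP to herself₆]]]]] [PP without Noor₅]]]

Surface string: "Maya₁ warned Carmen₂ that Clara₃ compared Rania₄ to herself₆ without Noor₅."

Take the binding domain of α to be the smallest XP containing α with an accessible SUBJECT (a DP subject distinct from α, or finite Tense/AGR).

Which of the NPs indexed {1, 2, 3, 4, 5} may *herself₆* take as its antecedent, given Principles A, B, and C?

*herself* is an anaphor, so Principle A applies: it must be bound in its binding domain.
Binding domain of *herself₆*: the embedded TP, whose subject is Clara₃.
*Maya₁* c-commands the anaphor but is outside its binding domain → cannot satisfy Principle A.
*Carmen₂* c-commands the anaphor but is outside its binding domain → cannot satisfy Principle A.
*Clara₃* c-commands the anaphor within its binding domain → licit binder.
*Rania₄* c-commands the anaphor within its binding domain → licit binder.
*Noor₅* does not c-command the anaphor → cannot bind it.

{3, 4}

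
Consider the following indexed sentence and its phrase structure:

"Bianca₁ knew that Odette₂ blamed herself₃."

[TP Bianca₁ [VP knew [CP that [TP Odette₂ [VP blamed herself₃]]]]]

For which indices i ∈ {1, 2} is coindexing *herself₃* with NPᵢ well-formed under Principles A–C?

*herself* is an anaphor, so Principle A applies: it must be bound in its binding domain.
Binding domain of *herself₃*: the embedded TP, whose subject is Odette₂.
*Bianca₁* c-commands the anaphor but is outside its binding domain → cannot satisfy Principle A.
*Odette₂* c-commands the anaphor within its binding domain → licit binder.

{2}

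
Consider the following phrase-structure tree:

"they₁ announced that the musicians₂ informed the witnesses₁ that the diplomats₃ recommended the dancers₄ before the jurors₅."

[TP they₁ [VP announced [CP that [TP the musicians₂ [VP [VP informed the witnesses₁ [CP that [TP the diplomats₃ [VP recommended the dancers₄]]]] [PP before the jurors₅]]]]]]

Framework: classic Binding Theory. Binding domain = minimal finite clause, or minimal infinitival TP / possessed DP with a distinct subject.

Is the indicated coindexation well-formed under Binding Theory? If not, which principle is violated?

The two coindexed NPs are *they₁* and *the witnesses₁*.
*the witnesses₁* is an R-expression. Principle C requires it to be free everywhere.
*they₁* c-commands it and carries the same index.
The R-expression is bound → Principle C violation.

Principle C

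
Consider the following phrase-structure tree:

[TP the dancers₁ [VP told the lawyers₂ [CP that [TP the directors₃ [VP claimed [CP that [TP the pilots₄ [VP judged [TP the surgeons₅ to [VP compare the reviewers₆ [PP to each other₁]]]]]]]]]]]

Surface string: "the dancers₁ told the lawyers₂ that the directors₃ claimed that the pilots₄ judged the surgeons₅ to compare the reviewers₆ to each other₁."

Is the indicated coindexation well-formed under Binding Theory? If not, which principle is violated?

The two coindexed NPs are *the dancers₁* and *each other₁*.
*each other₁* is an anaphor. Principle A requires it to be bound within its binding domain — the embedded TP, whose subject is the surgeons₅.
Within that domain it is c-commanded by *the surgeons₅*, *the reviewers₆*, none of which share its index.
*the dancers₁* does c-command the anaphor, but from outside its binding domain.
The anaphor is unbound in its domain → Principle A violation.

Principle A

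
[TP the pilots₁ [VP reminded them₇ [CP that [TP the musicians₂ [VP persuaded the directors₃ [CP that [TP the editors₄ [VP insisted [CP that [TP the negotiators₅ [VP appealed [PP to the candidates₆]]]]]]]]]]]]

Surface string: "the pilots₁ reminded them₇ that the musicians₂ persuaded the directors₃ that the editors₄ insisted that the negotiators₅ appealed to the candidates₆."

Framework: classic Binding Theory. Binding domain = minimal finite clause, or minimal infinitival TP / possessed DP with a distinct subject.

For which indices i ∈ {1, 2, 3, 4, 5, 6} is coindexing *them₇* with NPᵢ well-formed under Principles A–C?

none

*them* is a pronoun, so Principle B applies: it must be free in its binding domain.
Binding domain of *them₇*: the matrix TP, whose subject is the pilots₁.
*the pilots₁* c-commands the pronoun within its binding domain → coindexation would violate Principle B.
*the musicians₂*: the pronoun c-commands this R-expression → coindexation would violate Principle C on *the musicians₂*.
*the directors₃*: the pronoun c-commands this R-expression → coindexation would violate Principle C on *the directors₃*.
*the editors₄*: the pronoun c-commands this R-expression → coindexation would violate Principle C on *the editors₄*.
*the negotiators₅*: the pronoun c-commands this R-expression → coindexation would violate Principle C on *the negotiators₅*.
*the candidates₆*: the pronoun c-commands this R-expression → coindexation would violate Principle C on *the candidates₆*.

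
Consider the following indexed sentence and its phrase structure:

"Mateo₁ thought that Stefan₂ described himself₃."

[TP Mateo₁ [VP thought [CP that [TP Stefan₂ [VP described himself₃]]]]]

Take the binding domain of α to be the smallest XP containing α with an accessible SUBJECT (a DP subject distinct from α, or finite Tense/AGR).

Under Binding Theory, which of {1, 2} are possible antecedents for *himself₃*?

*himself* is an anaphor, so Principle A applies: it must be bound in its binding domain.
Binding domain of *himself₃*: the embedded TP, whose subject is Stefan₂.
*Mateo₁* c-commands the anaphor but is outside its binding domain → cannot satisfy Principle A.
*Stefan₂* c-commands the anaphor within its binding domain → licit binder.

{2}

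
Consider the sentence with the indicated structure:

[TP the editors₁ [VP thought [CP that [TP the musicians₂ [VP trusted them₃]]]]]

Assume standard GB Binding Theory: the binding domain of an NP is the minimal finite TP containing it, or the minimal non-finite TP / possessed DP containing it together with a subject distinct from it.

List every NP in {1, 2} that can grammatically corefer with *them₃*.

{1}

*them* is a pronoun, so Principle B applies: it must be free in its binding domain.
Binding domain of *them₃*: the embedded TP, whose subject is the musicians₂.
*the editors₁* c-commands the pronoun but from outside its binding domain, and is not c-commanded by it → coindexation permitted.
*the musicians₂* c-commands the pronoun within its binding domain → coindexation would violate Principle B.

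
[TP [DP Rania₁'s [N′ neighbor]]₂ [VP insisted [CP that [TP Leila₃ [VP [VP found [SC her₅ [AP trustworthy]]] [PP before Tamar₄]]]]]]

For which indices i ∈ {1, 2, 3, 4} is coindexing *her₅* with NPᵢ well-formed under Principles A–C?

{1, 2, 4}

*her* is a pronoun, so Principle B applies: it must be free in its binding domain.
Binding domain of *her₅*: the embedded TP, whose subject is Leila₃.
*Rania₁* and the pronoun do not c-command one another → neither Principle B nor Principle C is at stake; coindexation permitted.
*[Rania₁'s neighbor]₂* c-commands the pronoun but from outside its binding domain, and is not c-commanded by it → coindexation permitted.
*Leila₃* c-commands the pronoun within its binding domain → coindexation would violate Principle B.
*Tamar₄* and the pronoun do not c-command one another → neither Principle B nor Principle C is at stake; coindexation permitted.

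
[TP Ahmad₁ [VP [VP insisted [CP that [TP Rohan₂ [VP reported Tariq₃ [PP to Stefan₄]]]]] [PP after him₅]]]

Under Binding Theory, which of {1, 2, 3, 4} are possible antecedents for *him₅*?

*him* is a pronoun, so Principle B applies: it must be free in its binding domain.
Binding domain of *him₅*: the matrix TP, whose subject is Ahmad₁.
*Ahmad₁* c-commands the pronoun within its binding domain → coindexation would violate Principle B.
*Rohan₂* and the pronoun do not c-command one another → neither Principle B nor Principle C is at stake; coindexation permitted.
*Tariq₃* and the pronoun do not c-command one another → neither Principle B nor Principle C is at stake; coindexation permitted.
*Stefan₄* and the pronoun do not c-command one another → neither Principle B nor Principle C is at stake; coindexation permitted.

{2, 3, 4}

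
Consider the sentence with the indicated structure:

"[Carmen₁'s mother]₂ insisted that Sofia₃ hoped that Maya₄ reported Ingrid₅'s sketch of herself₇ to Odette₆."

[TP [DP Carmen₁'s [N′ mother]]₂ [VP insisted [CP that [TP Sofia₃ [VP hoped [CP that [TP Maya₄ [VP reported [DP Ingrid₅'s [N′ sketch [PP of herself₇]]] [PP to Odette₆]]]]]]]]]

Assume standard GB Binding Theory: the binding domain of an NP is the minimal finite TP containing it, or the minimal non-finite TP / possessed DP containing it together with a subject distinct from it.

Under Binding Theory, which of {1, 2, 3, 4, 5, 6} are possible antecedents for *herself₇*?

{5}

*herself* is an anaphor, so Principle A applies: it must be bound in its binding domain.
Binding domain of *herself₇*: the possessed DP, whose subject is Ingrid₅.
*Carmen₁* does not c-command the anaphor → cannot bind it.
*[Carmen₁'s mother]₂* c-commands the anaphor but is outside its binding domain → cannot satisfy Principle A.
*Sofia₃* c-commands the anaphor but is outside its binding domain → cannot satisfy Principle A.
*Maya₄* c-commands the anaphor but is outside its binding domain → cannot satisfy Principle A.
*Ingrid₅* c-commands the anaphor within its binding domain → licit binder.
*Odette₆* does not c-command the anaphor → cannot bind it.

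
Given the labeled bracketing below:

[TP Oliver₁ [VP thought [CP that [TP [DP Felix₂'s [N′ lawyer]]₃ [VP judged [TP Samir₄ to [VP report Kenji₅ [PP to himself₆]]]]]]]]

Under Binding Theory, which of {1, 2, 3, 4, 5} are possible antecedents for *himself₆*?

*himself* is an anaphor, so Principle A applies: it must be bound in its binding domain.
Binding domain of *himself₆*: the embedded TP, whose subject is Samir₄.
*Oliver₁* c-commands the anaphor but is outside its binding domain → cannot satisfy Principle A.
*Felix₂* does not c-command the anaphor → cannot bind it.
*[Felix₂'s lawyer]₃* c-commands the anaphor but is outside its binding domain → cannot satisfy Principle A.
*Samir₄* c-commands the anaphor within its binding domain → licit binder.
*Kenji₅* c-commands the anaphor within its binding domain → licit binder.

{4, 5}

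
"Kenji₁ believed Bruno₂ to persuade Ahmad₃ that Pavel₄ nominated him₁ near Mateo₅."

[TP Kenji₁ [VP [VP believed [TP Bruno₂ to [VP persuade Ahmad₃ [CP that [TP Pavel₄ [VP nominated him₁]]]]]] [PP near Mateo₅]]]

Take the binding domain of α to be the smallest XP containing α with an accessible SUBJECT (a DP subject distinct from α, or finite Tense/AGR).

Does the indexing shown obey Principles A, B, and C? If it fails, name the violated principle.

The two coindexed NPs are *Kenji₁* and *him₁*.
*him₁* is a pronoun; its binding domain is the embedded TP, whose subject is Pavel₄. Within that domain it is c-commanded only by *Pavel₄*, which carries a different index — the pronoun is free locally, so Principle B holds.
*Kenji₁* is an R-expression; *him₁* does not c-command it, and no other NP shares its index, so Principle C is satisfied.
All principles are respected.

grammatical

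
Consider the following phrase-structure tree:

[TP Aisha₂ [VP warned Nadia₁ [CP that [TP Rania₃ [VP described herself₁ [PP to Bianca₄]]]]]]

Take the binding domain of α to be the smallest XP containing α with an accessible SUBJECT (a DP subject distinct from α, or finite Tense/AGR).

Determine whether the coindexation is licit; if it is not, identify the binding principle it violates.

Principle A

The two coindexed NPs are *Nadia₁* and *herself₁*.
*herself₁* is an anaphor. Principle A requires it to be bound within its binding domain — the embedded TP, whose subject is Rania₃.
Within that domain it is c-commanded by *Rania₃*, which does not share its index.
*Nadia₁* does c-command the anaphor, but from outside its binding domain.
The anaphor is unbound in its domain → Principle A violation.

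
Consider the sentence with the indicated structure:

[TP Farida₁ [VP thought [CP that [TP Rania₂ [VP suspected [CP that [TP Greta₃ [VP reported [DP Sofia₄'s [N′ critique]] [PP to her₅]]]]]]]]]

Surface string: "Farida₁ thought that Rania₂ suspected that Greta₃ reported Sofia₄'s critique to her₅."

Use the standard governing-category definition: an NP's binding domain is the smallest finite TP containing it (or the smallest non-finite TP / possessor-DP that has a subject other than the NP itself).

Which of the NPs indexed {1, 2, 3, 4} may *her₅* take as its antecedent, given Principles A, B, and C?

{1, 2, 4}

*her* is a pronoun, so Principle B applies: it must be free in its binding domain.
Binding domain of *her₅*: the embedded TP, whose subject is Greta₃.
*Farida₁* c-commands the pronoun but from outside its binding domain, and is not c-commanded by it → coindexation permitted.
*Rania₂* c-commands the pronoun but from outside its binding domain, and is not c-commanded by it → coindexation permitted.
*Greta₃* c-commands the pronoun within its binding domain → coindexation would violate Principle B.
*Sofia₄* and the pronoun do not c-command one another → neither Principle B nor Principle C is at stake; coindexation permitted.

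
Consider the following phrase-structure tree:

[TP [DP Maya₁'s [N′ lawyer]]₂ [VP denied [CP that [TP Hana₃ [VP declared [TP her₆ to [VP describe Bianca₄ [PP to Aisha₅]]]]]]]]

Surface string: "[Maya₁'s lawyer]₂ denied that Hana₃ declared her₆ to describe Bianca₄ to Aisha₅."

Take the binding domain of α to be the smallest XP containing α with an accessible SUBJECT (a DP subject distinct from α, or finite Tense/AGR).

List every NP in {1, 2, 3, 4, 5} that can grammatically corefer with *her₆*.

{1, 2}

*her* is a pronoun, so Principle B applies: it must be free in its binding domain.
Binding domain of *her₆*: the embedded TP, whose subject is Hana₃.
*Maya₁* and the pronoun do not c-command one another → neither Principle B nor Principle C is at stake; coindexation permitted.
*[Maya₁'s lawyer]₂* c-commands the pronoun but from outside its binding domain, and is not c-commanded by it → coindexation permitted.
*Hana₃* c-commands the pronoun within its binding domain → coindexation would violate Principle B.
*Bianca₄*: the pronoun c-commands this R-expression → coindexation would violate Principle C on *Bianca₄*.
*Aisha₅*: the pronoun c-commands this R-expression → coindexation would violate Principle C on *Aisha₅*.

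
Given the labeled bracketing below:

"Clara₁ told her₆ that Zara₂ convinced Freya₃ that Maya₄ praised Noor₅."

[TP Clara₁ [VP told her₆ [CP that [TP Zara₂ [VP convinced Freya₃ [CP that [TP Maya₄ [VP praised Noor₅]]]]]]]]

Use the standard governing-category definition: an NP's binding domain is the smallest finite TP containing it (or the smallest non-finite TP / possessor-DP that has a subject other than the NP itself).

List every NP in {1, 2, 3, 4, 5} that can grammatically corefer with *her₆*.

*her* is a pronoun, so Principle B applies: it must be free in its binding domain.
Binding domain of *her₆*: the matrix TP, whose subject is Clara₁.
*Clara₁* c-commands the pronoun within its binding domain → coindexation would violate Principle B.
*Zara₂*: the pronoun c-commands this R-expression → coindexation would violate Principle C on *Zara₂*.
*Freya₃*: the pronoun c-commands this R-expression → coindexation would violate Principle C on *Freya₃*.
*Maya₄*: the pronoun c-commands this R-expression → coindexation would violate Principle C on *Maya₄*.
*Noor₅*: the pronoun c-commands this R-expression → coindexation would violate Principle C on *Noor₅*.

none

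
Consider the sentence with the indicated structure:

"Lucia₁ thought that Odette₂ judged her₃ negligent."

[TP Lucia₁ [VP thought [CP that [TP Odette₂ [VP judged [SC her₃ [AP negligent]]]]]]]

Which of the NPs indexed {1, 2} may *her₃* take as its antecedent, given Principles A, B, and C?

*her* is a pronoun, so Principle B applies: it must be free in its binding domain.
Binding domain of *her₃*: the embedded TP, whose subject is Odette₂.
*Lucia₁* c-commands the pronoun but from outside its binding domain, and is not c-commanded by it → coindexation permitted.
*Odette₂* c-commands the pronoun within its binding domain → coindexation would violate Principle B.

{1}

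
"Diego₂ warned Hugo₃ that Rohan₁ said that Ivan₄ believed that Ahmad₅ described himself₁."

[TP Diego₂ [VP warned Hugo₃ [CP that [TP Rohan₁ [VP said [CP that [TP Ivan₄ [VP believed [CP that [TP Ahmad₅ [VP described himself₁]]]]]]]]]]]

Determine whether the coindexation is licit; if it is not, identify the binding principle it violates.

Principle A

The two coindexed NPs are *Rohan₁* and *himself₁*.
*himself₁* is an anaphor. Principle A requires it to be bound within its binding domain — the embedded TP, whose subject is Ahmad₅.
Within that domain it is c-commanded by *Ahmad₅*, which does not share its index.
*Rohan₁* does c-command the anaphor, but from outside its binding domain.
The anaphor is unbound in its domain → Principle A violation.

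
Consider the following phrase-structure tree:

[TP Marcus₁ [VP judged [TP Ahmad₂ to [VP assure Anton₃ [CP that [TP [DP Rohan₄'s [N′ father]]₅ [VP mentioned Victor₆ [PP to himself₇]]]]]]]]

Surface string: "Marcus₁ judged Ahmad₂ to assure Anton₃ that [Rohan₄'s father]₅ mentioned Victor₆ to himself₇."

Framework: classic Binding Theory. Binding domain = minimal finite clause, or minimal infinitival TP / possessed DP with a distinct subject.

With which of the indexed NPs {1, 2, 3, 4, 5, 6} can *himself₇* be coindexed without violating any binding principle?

{5, 6}

*himself* is an anaphor, so Principle A applies: it must be bound in its binding domain.
Binding domain of *himself₇*: the embedded TP, whose subject is [Rohan₄'s father]₅.
*Marcus₁* c-commands the anaphor but is outside its binding domain → cannot satisfy Principle A.
*Ahmad₂* c-commands the anaphor but is outside its binding domain → cannot satisfy Principle A.
*Anton₃* c-commands the anaphor but is outside its binding domain → cannot satisfy Principle A.
*Rohan₄* does not c-command the anaphor → cannot bind it.
*[Rohan₄'s father]₅* c-commands the anaphor within its binding domain → licit binder.
*Victor₆* c-commands the anaphor within its binding domain → licit binder.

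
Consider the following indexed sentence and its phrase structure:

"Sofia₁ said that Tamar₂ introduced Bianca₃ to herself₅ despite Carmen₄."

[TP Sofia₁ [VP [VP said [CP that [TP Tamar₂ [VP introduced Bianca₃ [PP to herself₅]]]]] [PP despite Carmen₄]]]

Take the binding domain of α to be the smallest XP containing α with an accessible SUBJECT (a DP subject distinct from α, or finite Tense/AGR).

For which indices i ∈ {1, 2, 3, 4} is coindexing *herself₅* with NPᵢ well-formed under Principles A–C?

{2, 3}

*herself* is an anaphor, so Principle A applies: it must be bound in its binding domain.
Binding domain of *herself₅*: the embedded TP, whose subject is Tamar₂.
*Sofia₁* c-commands the anaphor but is outside its binding domain → cannot satisfy Principle A.
*Tamar₂* c-commands the anaphor within its binding domain → licit binder.
*Bianca₃* c-commands the anaphor within its binding domain → licit binder.
*Carmen₄* does not c-command the anaphor → cannot bind it.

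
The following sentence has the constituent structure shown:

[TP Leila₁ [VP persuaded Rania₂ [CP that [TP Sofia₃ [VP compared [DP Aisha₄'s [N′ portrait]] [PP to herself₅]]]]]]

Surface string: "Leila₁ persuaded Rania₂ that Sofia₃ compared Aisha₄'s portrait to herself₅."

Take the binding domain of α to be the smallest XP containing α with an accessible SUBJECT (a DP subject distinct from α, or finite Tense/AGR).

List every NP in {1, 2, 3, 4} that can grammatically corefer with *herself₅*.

*herself* is an anaphor, so Principle A applies: it must be bound in its binding domain.
Binding domain of *herself₅*: the embedded TP, whose subject is Sofia₃.
*Leila₁* c-commands the anaphor but is outside its binding domain → cannot satisfy Principle A.
*Rania₂* c-commands the anaphor but is outside its binding domain → cannot satisfy Principle A.
*Sofia₃* c-commands the anaphor within its binding domain → licit binder.
*Aisha₄* does not c-command the anaphor → cannot bind it.

{3}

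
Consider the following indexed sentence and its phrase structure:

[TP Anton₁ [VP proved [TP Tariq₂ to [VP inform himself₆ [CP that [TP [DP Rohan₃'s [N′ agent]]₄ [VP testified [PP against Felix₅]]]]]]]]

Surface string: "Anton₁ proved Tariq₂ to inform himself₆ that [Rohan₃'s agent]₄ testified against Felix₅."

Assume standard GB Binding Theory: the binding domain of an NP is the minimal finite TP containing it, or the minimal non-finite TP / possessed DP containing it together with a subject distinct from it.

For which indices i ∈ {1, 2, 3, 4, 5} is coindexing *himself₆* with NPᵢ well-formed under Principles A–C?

{2}

*himself* is an anaphor, so Principle A applies: it must be bound in its binding domain.
Binding domain of *himself₆*: the embedded TP, whose subject is Tariq₂.
*Anton₁* c-commands the anaphor but is outside its binding domain → cannot satisfy Principle A.
*Tariq₂* c-commands the anaphor within its binding domain → licit binder.
*Rohan₃* does not c-command the anaphor → cannot bind it.
*[Rohan₃'s agent]₄* does not c-command the anaphor → cannot bind it.
*Felix₅* does not c-command the anaphor → cannot bind it.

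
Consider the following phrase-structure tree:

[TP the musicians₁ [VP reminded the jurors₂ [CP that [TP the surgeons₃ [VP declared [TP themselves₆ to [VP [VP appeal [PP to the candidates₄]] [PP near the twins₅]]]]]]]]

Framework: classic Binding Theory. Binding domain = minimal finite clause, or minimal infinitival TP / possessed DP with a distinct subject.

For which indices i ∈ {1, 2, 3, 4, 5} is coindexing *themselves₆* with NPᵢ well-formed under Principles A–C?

{3}

*themselves* is an anaphor, so Principle A applies: it must be bound in its binding domain.
Binding domain of *themselves₆*: the embedded TP, whose subject is the surgeons₃.
*the musicians₁* c-commands the anaphor but is outside its binding domain → cannot satisfy Principle A.
*the jurors₂* c-commands the anaphor but is outside its binding domain → cannot satisfy Principle A.
*the surgeons₃* c-commands the anaphor within its binding domain → licit binder.
*the candidates₄* does not c-command the anaphor → cannot bind it.
*the twins₅* does not c-command the anaphor → cannot bind it.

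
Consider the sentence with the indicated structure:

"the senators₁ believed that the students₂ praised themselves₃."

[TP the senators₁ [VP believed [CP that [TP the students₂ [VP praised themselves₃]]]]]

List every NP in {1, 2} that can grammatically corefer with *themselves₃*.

*themselves* is an anaphor, so Principle A applies: it must be bound in its binding domain.
Binding domain of *themselves₃*: the embedded TP, whose subject is the students₂.
*the senators₁* c-commands the anaphor but is outside its binding domain → cannot satisfy Principle A.
*the students₂* c-commands the anaphor within its binding domain → licit binder.

{2}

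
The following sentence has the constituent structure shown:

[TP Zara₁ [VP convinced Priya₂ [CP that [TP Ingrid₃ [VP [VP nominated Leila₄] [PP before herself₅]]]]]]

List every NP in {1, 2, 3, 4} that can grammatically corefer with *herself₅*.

*herself* is an anaphor, so Principle A applies: it must be bound in its binding domain.
Binding domain of *herself₅*: the embedded TP, whose subject is Ingrid₃.
*Zara₁* c-commands the anaphor but is outside its binding domain → cannot satisfy Principle A.
*Priya₂* c-commands the anaphor but is outside its binding domain → cannot satisfy Principle A.
*Ingrid₃* c-commands the anaphor within its binding domain → licit binder.
*Leila₄* does not c-command the anaphor → cannot bind it.

{3}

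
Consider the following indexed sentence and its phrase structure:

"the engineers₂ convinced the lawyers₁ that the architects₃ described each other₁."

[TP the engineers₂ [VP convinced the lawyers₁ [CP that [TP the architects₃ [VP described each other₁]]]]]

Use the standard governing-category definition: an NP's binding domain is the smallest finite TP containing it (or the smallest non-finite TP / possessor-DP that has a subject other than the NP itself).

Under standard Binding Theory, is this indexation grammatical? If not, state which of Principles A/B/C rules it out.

Principle A

The two coindexed NPs are *the lawyers₁* and *each other₁*.
*each other₁* is an anaphor. Principle A requires it to be bound within its binding domain — the embedded TP, whose subject is the architects₃.
Within that domain it is c-commanded by *the architects₃*, which does not share its index.
*the lawyers₁* does c-command the anaphor, but from outside its binding domain.
The anaphor is unbound in its domain → Principle A violation.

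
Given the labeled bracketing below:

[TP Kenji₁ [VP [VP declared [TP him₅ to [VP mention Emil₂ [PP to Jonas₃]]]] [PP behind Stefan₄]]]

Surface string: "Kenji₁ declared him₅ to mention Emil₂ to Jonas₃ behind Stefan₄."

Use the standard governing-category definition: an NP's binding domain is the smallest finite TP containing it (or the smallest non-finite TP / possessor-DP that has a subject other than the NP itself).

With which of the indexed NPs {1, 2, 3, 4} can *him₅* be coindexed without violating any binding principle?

*him* is a pronoun, so Principle B applies: it must be free in its binding domain.
Binding domain of *him₅*: the matrix TP, whose subject is Kenji₁.
*Kenji₁* c-commands the pronoun within its binding domain → coindexation would violate Principle B.
*Emil₂*: the pronoun c-commands this R-expression → coindexation would violate Principle C on *Emil₂*.
*Jonas₃*: the pronoun c-commands this R-expression → coindexation would violate Principle C on *Jonas₃*.
*Stefan₄* and the pronoun do not c-command one another → neither Principle B nor Principle C is at stake; coindexation permitted.

{4}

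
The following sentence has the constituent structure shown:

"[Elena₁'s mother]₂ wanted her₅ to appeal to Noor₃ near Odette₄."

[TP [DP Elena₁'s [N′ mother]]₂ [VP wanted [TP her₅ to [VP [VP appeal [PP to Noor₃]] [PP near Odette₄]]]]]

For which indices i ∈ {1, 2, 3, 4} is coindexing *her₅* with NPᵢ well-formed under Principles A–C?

*her* is a pronoun, so Principle B applies: it must be free in its binding domain.
Binding domain of *her₅*: the matrix TP, whose subject is [Elena₁'s mother]₂.
*Elena₁* and the pronoun do not c-command one another → neither Principle B nor Principle C is at stake; coindexation permitted.
*[Elena₁'s mother]₂* c-commands the pronoun within its binding domain → coindexation would violate Principle B.
*Noor₃*: the pronoun c-commands this R-expression → coindexation would violate Principle C on *Noor₃*.
*Odette₄*: the pronoun c-commands this R-expression → coindexation would violate Principle C on *Odette₄*.

{1}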